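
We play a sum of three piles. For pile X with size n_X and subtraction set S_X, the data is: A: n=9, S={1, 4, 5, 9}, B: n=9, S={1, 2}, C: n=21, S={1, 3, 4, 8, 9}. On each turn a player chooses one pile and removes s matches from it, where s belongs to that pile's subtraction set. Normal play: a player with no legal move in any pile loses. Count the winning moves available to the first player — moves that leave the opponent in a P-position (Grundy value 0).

2

Pile A, S = {1, 4, 5, 9}:
G(0) = 0
G(1) = mex{0} = 1
G(2) = mex{1} = 0
G(3) = mex{0} = 1
G(4) = mex{1,0} = 2
G(5) = mex{2,1,0} = 3
G(6) = mex{3,0,1} = 2
G(7) = mex{2,1,0} = 3
G(8) = mex{3,2,1} = 0
G(9) = mex{0,3,2,0} = 1
G_A(9) = 1.
Pile B, S = {1, 2}:
n : 0 1 2 3 4 5 6 7 8 9
G : 0 1 2 0 1 2 0 1 2 0
G_B(9) = 0.
Pile C, S = {1, 3, 4, 8, 9}:
n :  0  1  2  3  4  5  6  7  8  9 10 11 12 13 14 15 16 17 18 19 20 21
G :  0  1  0  1  2  3  2  0  1  4  3  2  0  1  0  1  2  3  2  0  1  4
G_C(21) = 4.
Combined Grundy value = 1 ⊕ 0 ⊕ 4 = 5.
A winning move leaves total XOR = 0, i.e. changes one component's Grundy value g to g ⊕ X where X is the current total.
Pile A: need g' = 1⊕5 = 4. Options: 9−1→G=0, 9−4→G=3, 9−5→G=2, 9−9→G=0. Hits: 0.
Pile B: need g' = 0⊕5 = 5. Options: 9−1→G=2, 9−2→G=1. Hits: 0.
Pile C: need g' = 4⊕5 = 1. Options: 21−1→G=1, 21−3→G=2, 21−4→G=3, 21−8→G=1, 21−9→G=0. Hits: 2.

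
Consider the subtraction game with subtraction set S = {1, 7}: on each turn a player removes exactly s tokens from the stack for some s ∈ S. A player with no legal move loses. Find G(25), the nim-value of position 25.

1

G(0) = 0
G(1) = mex{0} = 1
G(2) = mex{1} = 0
G(3) = mex{0} = 1
G(4) = mex{1} = 0
G(5) = mex{0} = 1
G(6) = mex{1} = 0
G(7) = mex{0,0} = 1
G(8) = mex{1,1} = 0
G(9) = mex{0,0} = 1
G(10) = mex{1,1} = 0
G(11) = mex{0,0} = 1
G(12) = mex{1,1} = 0
G(13) = mex{0,0} = 1
G(14) = mex{1,1} = 0
G(15) = mex{0,0} = 1
G(16) = mex{1,1} = 0
G(17) = mex{0,0} = 1
G(18) = mex{1,1} = 0
G(19) = mex{0,0} = 1
G(20) = mex{1,1} = 0
G(21) = mex{0,0} = 1
G(22) = mex{1,1} = 0
G(23) = mex{0,0} = 1
G(24) = mex{1,1} = 0
G(25) = mex{0,0} = 1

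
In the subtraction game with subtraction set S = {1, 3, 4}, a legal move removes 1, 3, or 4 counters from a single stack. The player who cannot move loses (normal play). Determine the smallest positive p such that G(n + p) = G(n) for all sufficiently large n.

G(0) = 0
G(1) = mex{0} = 1
G(2) = mex{1} = 0
G(3) = mex{0,0} = 1
G(4) = mex{1,1,0} = 2
G(5) = mex{2,0,1} = 3
G(6) = mex{3,1,0} = 2
G(7) = mex{2,2,1} = 0
G(8) = mex{0,3,2} = 1
G(9) = mex{1,2,3} = 0
G(10) = mex{0,0,2} = 1
G(11) = mex{1,1,0} = 2
G(12) = mex{2,0,1} = 3
G(13) = mex{3,1,0} = 2
G(14) = mex{2,2,1} = 0
G(15) = mex{0,3,2} = 1
G(n+7) = G(n) holds for n = 0,…,3 (a full window of length max(S) = 4), so the sequence is purely periodic with period 7.

7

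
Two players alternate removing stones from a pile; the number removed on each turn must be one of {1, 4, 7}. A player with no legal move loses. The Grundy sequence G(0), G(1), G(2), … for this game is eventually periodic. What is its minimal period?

n :  0  1  2  3  4  5  6  7  8  9 10 11 12 13 14 15 16 17
G :  0  1  0  1  2  0  1  2  0  1  0  1  2  0  1  2  0  1
G(n+8) = G(n) holds for n = 0,…,6 (a full window of length max(S) = 7), so the sequence is purely periodic with period 8.

8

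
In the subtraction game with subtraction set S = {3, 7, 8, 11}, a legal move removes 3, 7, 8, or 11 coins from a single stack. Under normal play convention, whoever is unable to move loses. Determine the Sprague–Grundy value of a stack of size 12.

n :  0  1  2  3  4  5  6  7  8  9 10 11 12
G :  0  0  0  1  1  1  0  2  2  1  3  3  2

2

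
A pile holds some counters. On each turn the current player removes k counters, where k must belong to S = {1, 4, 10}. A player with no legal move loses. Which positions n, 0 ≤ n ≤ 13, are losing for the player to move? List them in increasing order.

0, 2, 5, 7, 13

G(0) = 0
G(1) = mex{0} = 1
G(2) = mex{1} = 0
G(3) = mex{0} = 1
G(4) = mex{1,0} = 2
G(5) = mex{2,1} = 0
G(6) = mex{0,0} = 1
G(7) = mex{1,1} = 0
G(8) = mex{0,2} = 1
G(9) = mex{1,0} = 2
G(10) = mex{2,1,0} = 3
G(11) = mex{3,0,1} = 2
G(12) = mex{2,1,0} = 3
G(13) = mex{3,2,1} = 0
P-positions are exactly the n with G(n) = 0.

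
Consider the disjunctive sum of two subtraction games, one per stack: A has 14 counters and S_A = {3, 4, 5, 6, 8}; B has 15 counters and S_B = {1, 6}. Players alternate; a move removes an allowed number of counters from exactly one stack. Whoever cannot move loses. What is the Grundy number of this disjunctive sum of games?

0

Stack A, S = {3, 4, 5, 6, 8}:
G(0) = 0
G(1) = mex{} = 0
G(2) = mex{} = 0
G(3) = mex{0} = 1
G(4) = mex{0,0} = 1
G(5) = mex{0,0,0} = 1
G(6) = mex{1,0,0,0} = 2
G(7) = mex{1,1,0,0} = 2
G(8) = mex{1,1,1,0,0} = 2
G(9) = mex{2,1,1,1,0} = 3
G(10) = mex{2,2,1,1,0} = 3
G(11) = mex{2,2,2,1,1} = 0
G(12) = mex{3,2,2,2,1} = 0
G(13) = mex{3,3,2,2,1} = 0
G(14) = mex{0,3,3,2,2} = 1
G_A(14) = 1.
Stack B, S = {1, 6}:
G(0) = 0
G(1) = mex{0} = 1
G(2) = mex{1} = 0
G(3) = mex{0} = 1
G(4) = mex{1} = 0
G(5) = mex{0} = 1
G(6) = mex{1,0} = 2
G(7) = mex{2,1} = 0
G(8) = mex{0,0} = 1
G(9) = mex{1,1} = 0
G(10) = mex{0,0} = 1
G(11) = mex{1,1} = 0
G(12) = mex{0,2} = 1
G(13) = mex{1,0} = 2
G(14) = mex{2,1} = 0
G(15) = mex{0,0} = 1
G_B(15) = 1.
Combined Grundy value = 1 ⊕ 1 = 0.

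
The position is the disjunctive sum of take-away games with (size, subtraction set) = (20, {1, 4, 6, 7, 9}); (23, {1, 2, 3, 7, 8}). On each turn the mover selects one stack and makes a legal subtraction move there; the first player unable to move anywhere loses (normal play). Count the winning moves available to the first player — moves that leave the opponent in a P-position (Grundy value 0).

6

Stack A, S = {1, 4, 6, 7, 9}:
n :  0  1  2  3  4  5  6  7  8  9 10 11 12 13 14 15 16 17 18 19 20
G :  0  1  0  1  2  0  1  2  3  2  0  1  2  0  1  0  1  2  0  1  2
G_A(20) = 2.
Stack B, S = {1, 2, 3, 7, 8}:
n :  0  1  2  3  4  5  6  7  8  9 10 11 12 13 14 15 16 17 18 19 20 21 22 23
G :  0  1  2  3  0  1  2  3  4  0  1  2  3  0  1  2  3  4  0  1  2  3  0  1
G_B(23) = 1.
Combined Grundy value = 2 ⊕ 1 = 3.
A winning move leaves total XOR = 0, i.e. changes one component's Grundy value g to g ⊕ X where X is the current total.
Stack A: need g' = 2⊕3 = 1. Options: 20−1→G=1, 20−4→G=1, 20−6→G=1, 20−7→G=0, 20−9→G=1. Hits: 4.
Stack B: need g' = 1⊕3 = 2. Options: 23−1→G=0, 23−2→G=3, 23−3→G=2, 23−7→G=3, 23−8→G=2. Hits: 2.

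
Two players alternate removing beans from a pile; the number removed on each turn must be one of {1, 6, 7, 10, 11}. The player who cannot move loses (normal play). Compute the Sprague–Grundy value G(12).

n :  0  1  2  3  4  5  6  7  8  9 10 11 12
G :  0  1  0  1  0  1  2  3  2  3  2  3  4

4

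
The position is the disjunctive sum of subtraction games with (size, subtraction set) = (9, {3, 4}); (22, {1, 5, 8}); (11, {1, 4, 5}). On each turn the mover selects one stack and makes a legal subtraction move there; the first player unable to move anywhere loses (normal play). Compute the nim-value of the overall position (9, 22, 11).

Stack A, S = {3, 4}:
n : 0 1 2 3 4 5 6 7 8 9
G : 0 0 0 1 1 1 2 0 0 0
G_A(9) = 0.
Stack B, S = {1, 5, 8}:
n :  0  1  2  3  4  5  6  7  8  9 10 11 12 13 14 15 16 17 18 19 20 21 22
G :  0  1  0  1  0  1  0  1  2  3  2  3  2  0  1  0  1  0  1  0  1  2  3
G_B(22) = 3.
Stack C, S = {1, 4, 5}:
G(0) = 0
G(1) = mex{0} = 1
G(2) = mex{1} = 0
G(3) = mex{0} = 1
G(4) = mex{1,0} = 2
G(5) = mex{2,1,0} = 3
G(6) = mex{3,0,1} = 2
G(7) = mex{2,1,0} = 3
G(8) = mex{3,2,1} = 0
G(9) = mex{0,3,2} = 1
G(10) = mex{1,2,3} = 0
G(11) = mex{0,3,2} = 1
G_C(11) = 1.
Combined Grundy value = 0 ⊕ 3 ⊕ 1 = 2.

2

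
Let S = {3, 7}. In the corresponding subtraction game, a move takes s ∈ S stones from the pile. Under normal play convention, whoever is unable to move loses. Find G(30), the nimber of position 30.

n :  0  1  2  3  4  5  6  7  8  9 10 11 12 13 14 15 16 17 18 19 20 21 22 23 24 25 26 27 28 29 30
G :  0  0  0  1  1  1  0  2  2  1  0  0  0  1  1  1  0  2  2  1  0  0  0  1  1  1  0  2  2  1  0

0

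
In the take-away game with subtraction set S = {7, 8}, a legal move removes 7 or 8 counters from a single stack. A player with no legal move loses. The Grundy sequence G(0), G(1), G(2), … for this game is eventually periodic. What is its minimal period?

15

G(0) = 0
G(1) = mex{} = 0
G(2) = mex{} = 0
G(3) = mex{} = 0
G(4) = mex{} = 0
G(5) = mex{} = 0
G(6) = mex{} = 0
G(7) = mex{0} = 1
G(8) = mex{0,0} = 1
G(9) = mex{0,0} = 1
G(10) = mex{0,0} = 1
G(11) = mex{0,0} = 1
G(12) = mex{0,0} = 1
G(13) = mex{0,0} = 1
G(14) = mex{1,0} = 2
G(15) = mex{1,1} = 0
G(16) = mex{1,1} = 0
G(17) = mex{1,1} = 0
G(18) = mex{1,1} = 0
G(19) = mex{1,1} = 0
G(20) = mex{1,1} = 0
G(21) = mex{2,1} = 0
G(22) = mex{0,2} = 1
G(23) = mex{0,0} = 1
G(24) = mex{0,0} = 1
G(25) = mex{0,0} = 1
G(26) = mex{0,0} = 1
G(27) = mex{0,0} = 1
G(28) = mex{0,0} = 1
G(29) = mex{1,0} = 2
G(30) = mex{1,1} = 0
G(31) = mex{1,1} = 0
G(n+15) = G(n) holds for n = 0,…,7 (a full window of length max(S) = 8), so the sequence is purely periodic with period 15.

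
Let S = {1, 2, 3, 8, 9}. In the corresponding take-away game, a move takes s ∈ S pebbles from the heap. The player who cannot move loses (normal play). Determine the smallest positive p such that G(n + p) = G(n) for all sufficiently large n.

10

G(0) = 0
G(1) = mex{0} = 1
G(2) = mex{1,0} = 2
G(3) = mex{2,1,0} = 3
G(4) = mex{3,2,1} = 0
G(5) = mex{0,3,2} = 1
G(6) = mex{1,0,3} = 2
G(7) = mex{2,1,0} = 3
G(8) = mex{3,2,1,0} = 4
G(9) = mex{4,3,2,1,0} = 5
G(10) = mex{5,4,3,2,1} = 0
G(11) = mex{0,5,4,3,2} = 1
G(12) = mex{1,0,5,0,3} = 2
G(13) = mex{2,1,0,1,0} = 3
G(14) = mex{3,2,1,2,1} = 0
G(15) = mex{0,3,2,3,2} = 1
G(16) = mex{1,0,3,4,3} = 2
G(17) = mex{2,1,0,5,4} = 3
G(18) = mex{3,2,1,0,5} = 4
G(19) = mex{4,3,2,1,0} = 5
G(20) = mex{5,4,3,2,1} = 0
G(21) = mex{0,5,4,3,2} = 1
G(n+10) = G(n) holds for n = 0,…,8 (a full window of length max(S) = 9), so the sequence is purely periodic with period 10.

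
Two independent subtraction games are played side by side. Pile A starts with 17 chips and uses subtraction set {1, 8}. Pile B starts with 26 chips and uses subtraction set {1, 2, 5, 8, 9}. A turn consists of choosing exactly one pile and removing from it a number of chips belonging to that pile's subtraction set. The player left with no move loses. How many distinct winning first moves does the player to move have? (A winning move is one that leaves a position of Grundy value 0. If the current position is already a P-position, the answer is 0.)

3

Pile A, S = {1, 8}:
G(0) = 0
G(1) = mex{0} = 1
G(2) = mex{1} = 0
G(3) = mex{0} = 1
G(4) = mex{1} = 0
G(5) = mex{0} = 1
G(6) = mex{1} = 0
G(7) = mex{0} = 1
G(8) = mex{1,0} = 2
G(9) = mex{2,1} = 0
G(10) = mex{0,0} = 1
G(11) = mex{1,1} = 0
G(12) = mex{0,0} = 1
G(13) = mex{1,1} = 0
G(14) = mex{0,0} = 1
G(15) = mex{1,1} = 0
G(16) = mex{0,2} = 1
G(17) = mex{1,0} = 2
G_A(17) = 2.
Pile B, S = {1, 2, 5, 8, 9}:
G(0) = 0
G(1) = mex{0} = 1
G(2) = mex{1,0} = 2
G(3) = mex{2,1} = 0
G(4) = mex{0,2} = 1
G(5) = mex{1,0,0} = 2
G(6) = mex{2,1,1} = 0
G(7) = mex{0,2,2} = 1
G(8) = mex{1,0,0,0} = 2
G(9) = mex{2,1,1,1,0} = 3
G(10) = mex{3,2,2,2,1} = 0
G(11) = mex{0,3,0,0,2} = 1
G(12) = mex{1,0,1,1,0} = 2
G(13) = mex{2,1,2,2,1} = 0
G(14) = mex{0,2,3,0,2} = 1
G(15) = mex{1,0,0,1,0} = 2
G(16) = mex{2,1,1,2,1} = 0
G(17) = mex{0,2,2,3,2} = 1
G(18) = mex{1,0,0,0,3} = 2
G(19) = mex{2,1,1,1,0} = 3
G(20) = mex{3,2,2,2,1} = 0
G(21) = mex{0,3,0,0,2} = 1
G(22) = mex{1,0,1,1,0} = 2
G(23) = mex{2,1,2,2,1} = 0
G(24) = mex{0,2,3,0,2} = 1
G(25) = mex{1,0,0,1,0} = 2
G(26) = mex{2,1,1,2,1} = 0
G_B(26) = 0.
Combined Grundy value = 2 ⊕ 0 = 2.
A winning move leaves total XOR = 0, i.e. changes one component's Grundy value g to g ⊕ X where X is the current total.
Pile A: need g' = 2⊕2 = 0. Options: 17−1→G=1, 17−8→G=0. Hits: 1.
Pile B: need g' = 0⊕2 = 2. Options: 26−1→G=2, 26−2→G=1, 26−5→G=1, 26−8→G=2, 26−9→G=1. Hits: 2.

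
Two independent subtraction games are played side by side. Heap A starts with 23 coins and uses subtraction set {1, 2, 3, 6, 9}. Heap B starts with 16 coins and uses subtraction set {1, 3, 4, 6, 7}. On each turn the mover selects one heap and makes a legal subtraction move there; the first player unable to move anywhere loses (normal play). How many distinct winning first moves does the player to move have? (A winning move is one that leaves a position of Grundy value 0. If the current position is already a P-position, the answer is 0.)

3

Heap A, S = {1, 2, 3, 6, 9}:
n :  0  1  2  3  4  5  6  7  8  9 10 11 12 13 14 15 16 17 18 19 20 21 22 23
G :  0  1  2  3  0  1  2  3  0  1  2  3  0  1  2  3  0  1  2  3  0  1  2  3
G_A(23) = 3.
Heap B, S = {1, 3, 4, 6, 7}:
n :  0  1  2  3  4  5  6  7  8  9 10 11 12 13 14 15 16
G :  0  1  0  1  2  3  2  3  4  5  0  1  0  1  2  3  2
G_B(16) = 2.
Combined Grundy value = 3 ⊕ 2 = 1.
A winning move leaves total XOR = 0, i.e. changes one component's Grundy value g to g ⊕ X where X is the current total.
Heap A: need g' = 3⊕1 = 2. Options: 23−1→G=2, 23−2→G=1, 23−3→G=0, 23−6→G=1, 23−9→G=2. Hits: 2.
Heap B: need g' = 2⊕1 = 3. Options: 16−1→G=3, 16−3→G=1, 16−4→G=0, 16−6→G=0, 16−7→G=5. Hits: 1.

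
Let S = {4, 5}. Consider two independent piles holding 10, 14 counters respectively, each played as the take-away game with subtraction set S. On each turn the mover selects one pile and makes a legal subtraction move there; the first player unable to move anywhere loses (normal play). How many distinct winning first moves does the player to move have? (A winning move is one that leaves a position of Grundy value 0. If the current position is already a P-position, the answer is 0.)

4

All piles use S = {4, 5}:
G(0) = 0
G(1) = mex{} = 0
G(2) = mex{} = 0
G(3) = mex{} = 0
G(4) = mex{0} = 1
G(5) = mex{0,0} = 1
G(6) = mex{0,0} = 1
G(7) = mex{0,0} = 1
G(8) = mex{1,0} = 2
G(9) = mex{1,1} = 0
G(10) = mex{1,1} = 0
G(11) = mex{1,1} = 0
G(12) = mex{2,1} = 0
G(13) = mex{0,2} = 1
G(14) = mex{0,0} = 1
Pile A: G(10) = 0.
Pile B: G(14) = 1.
Combined Grundy value = 0 ⊕ 1 = 1.
A winning move leaves total XOR = 0, i.e. changes one component's Grundy value g to g ⊕ X where X is the current total.
Pile A: need g' = 0⊕1 = 1. Options: 10−4→G=1, 10−5→G=1. Hits: 2.
Pile B: need g' = 1⊕1 = 0. Options: 14−4→G=0, 14−5→G=0. Hits: 2.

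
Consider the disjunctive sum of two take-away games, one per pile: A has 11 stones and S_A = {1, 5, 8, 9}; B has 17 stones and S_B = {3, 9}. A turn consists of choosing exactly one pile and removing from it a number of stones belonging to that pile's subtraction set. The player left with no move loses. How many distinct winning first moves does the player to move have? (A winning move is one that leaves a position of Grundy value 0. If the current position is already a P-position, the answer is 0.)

1

Pile A, S = {1, 5, 8, 9}:
n :  0  1  2  3  4  5  6  7  8  9 10 11
G :  0  1  0  1  0  1  0  1  2  3  2  3
G_A(11) = 3.
Pile B, S = {3, 9}:
G(0) = 0
G(1) = mex{} = 0
G(2) = mex{} = 0
G(3) = mex{0} = 1
G(4) = mex{0} = 1
G(5) = mex{0} = 1
G(6) = mex{1} = 0
G(7) = mex{1} = 0
G(8) = mex{1} = 0
G(9) = mex{0,0} = 1
G(10) = mex{0,0} = 1
G(11) = mex{0,0} = 1
G(12) = mex{1,1} = 0
G(13) = mex{1,1} = 0
G(14) = mex{1,1} = 0
G(15) = mex{0,0} = 1
G(16) = mex{0,0} = 1
G(17) = mex{0,0} = 1
G_B(17) = 1.
Combined Grundy value = 3 ⊕ 1 = 2.
A winning move leaves total XOR = 0, i.e. changes one component's Grundy value g to g ⊕ X where X is the current total.
Pile A: need g' = 3⊕2 = 1. Options: 11−1→G=2, 11−5→G=0, 11−8→G=1, 11−9→G=0. Hits: 1.
Pile B: need g' = 1⊕2 = 3. Options: 17−3→G=0, 17−9→G=0. Hits: 0.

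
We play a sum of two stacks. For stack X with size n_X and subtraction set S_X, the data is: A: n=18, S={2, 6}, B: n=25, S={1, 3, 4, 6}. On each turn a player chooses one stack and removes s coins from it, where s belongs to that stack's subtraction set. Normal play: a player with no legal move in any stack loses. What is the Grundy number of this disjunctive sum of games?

3

Stack A, S = {2, 6}:
G(0) = 0
G(1) = mex{} = 0
G(2) = mex{0} = 1
G(3) = mex{0} = 1
G(4) = mex{1} = 0
G(5) = mex{1} = 0
G(6) = mex{0,0} = 1
G(7) = mex{0,0} = 1
G(8) = mex{1,1} = 0
G(9) = mex{1,1} = 0
G(10) = mex{0,0} = 1
G(11) = mex{0,0} = 1
G(12) = mex{1,1} = 0
G(13) = mex{1,1} = 0
G(14) = mex{0,0} = 1
G(15) = mex{0,0} = 1
G(16) = mex{1,1} = 0
G(17) = mex{1,1} = 0
G(18) = mex{0,0} = 1
G_A(18) = 1.
Stack B, S = {1, 3, 4, 6}:
n :  0  1  2  3  4  5  6  7  8  9 10 11 12 13 14 15 16 17 18 19 20 21 22 23 24 25
G :  0  1  0  1  2  3  2  0  1  0  1  2  3  2  0  1  0  1  2  3  2  0  1  0  1  2
G_B(25) = 2.
Combined Grundy value = 1 ⊕ 2 = 3.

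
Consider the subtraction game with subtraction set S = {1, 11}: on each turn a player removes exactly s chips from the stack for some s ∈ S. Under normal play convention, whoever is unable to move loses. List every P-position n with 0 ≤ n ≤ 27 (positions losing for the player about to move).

0, 2, 4, 6, 8, 10, 12, 14, 16, 18, 20, 22, 24, 26

n :  0  1  2  3  4  5  6  7  8  9 10 11 12 13 14 15 16 17 18 19 20 21 22 23 24 25 26 27
G :  0  1  0  1  0  1  0  1  0  1  0  1  0  1  0  1  0  1  0  1  0  1  0  1  0  1  0  1
P-positions are exactly the n with G(n) = 0.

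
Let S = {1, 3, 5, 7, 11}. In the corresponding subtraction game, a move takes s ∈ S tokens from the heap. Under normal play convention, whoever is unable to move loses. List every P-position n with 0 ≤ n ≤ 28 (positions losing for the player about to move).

0, 2, 4, 6, 8, 10, 12, 14, 16, 18, 20, 22, 24, 26, 28

n :  0  1  2  3  4  5  6  7  8  9 10 11 12 13 14 15 16 17 18 19 20 21 22 23 24 25 26 27 28
G :  0  1  0  1  0  1  0  1  0  1  0  1  0  1  0  1  0  1  0  1  0  1  0  1  0  1  0  1  0
P-positions are exactly the n with G(n) = 0.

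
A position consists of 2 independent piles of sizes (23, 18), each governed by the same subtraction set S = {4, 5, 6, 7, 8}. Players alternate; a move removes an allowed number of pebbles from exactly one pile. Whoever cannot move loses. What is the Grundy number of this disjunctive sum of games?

3

All piles use S = {4, 5, 6, 7, 8}:
n :  0  1  2  3  4  5  6  7  8  9 10 11 12 13 14 15 16 17 18 19 20 21 22 23
G :  0  0  0  0  1  1  1  1  2  2  2  2  0  0  0  0  1  1  1  1  2  2  2  2
Pile A: G(23) = 2.
Pile B: G(18) = 1.
Combined Grundy value = 2 ⊕ 1 = 3.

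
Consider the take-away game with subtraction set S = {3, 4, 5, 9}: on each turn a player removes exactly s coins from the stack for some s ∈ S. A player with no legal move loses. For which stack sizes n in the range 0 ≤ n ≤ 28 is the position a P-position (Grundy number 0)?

0, 1, 2, 8, 14, 15, 16, 22, 28

G(0) = 0
G(1) = mex{} = 0
G(2) = mex{} = 0
G(3) = mex{0} = 1
G(4) = mex{0,0} = 1
G(5) = mex{0,0,0} = 1
G(6) = mex{1,0,0} = 2
G(7) = mex{1,1,0} = 2
G(8) = mex{1,1,1} = 0
G(9) = mex{2,1,1,0} = 3
G(10) = mex{2,2,1,0} = 3
G(11) = mex{0,2,2,0} = 1
G(12) = mex{3,0,2,1} = 4
G(13) = mex{3,3,0,1} = 2
G(14) = mex{1,3,3,1} = 0
G(15) = mex{4,1,3,2} = 0
G(16) = mex{2,4,1,2} = 0
G(17) = mex{0,2,4,0} = 1
G(18) = mex{0,0,2,3} = 1
G(19) = mex{0,0,0,3} = 1
G(20) = mex{1,0,0,1} = 2
G(21) = mex{1,1,0,4} = 2
G(22) = mex{1,1,1,2} = 0
G(23) = mex{2,1,1,0} = 3
G(24) = mex{2,2,1,0} = 3
G(25) = mex{0,2,2,0} = 1
G(26) = mex{3,0,2,1} = 4
G(27) = mex{3,3,0,1} = 2
G(28) = mex{1,3,3,1} = 0
P-positions are exactly the n with G(n) = 0.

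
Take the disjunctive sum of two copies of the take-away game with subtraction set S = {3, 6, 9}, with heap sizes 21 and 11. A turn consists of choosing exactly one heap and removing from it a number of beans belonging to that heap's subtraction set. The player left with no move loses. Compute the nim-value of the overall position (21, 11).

0

All heaps use S = {3, 6, 9}:
n :  0  1  2  3  4  5  6  7  8  9 10 11 12 13 14 15 16 17 18 19 20 21
G :  0  0  0  1  1  1  2  2  2  3  3  3  0  0  0  1  1  1  2  2  2  3
Heap A: G(21) = 3.
Heap B: G(11) = 3.
Combined Grundy value = 3 ⊕ 3 = 0.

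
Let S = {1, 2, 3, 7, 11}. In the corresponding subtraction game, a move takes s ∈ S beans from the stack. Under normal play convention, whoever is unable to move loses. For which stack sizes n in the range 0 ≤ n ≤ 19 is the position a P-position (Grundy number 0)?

0, 4, 8, 12, 16

n :  0  1  2  3  4  5  6  7  8  9 10 11 12 13 14 15 16 17 18 19
G :  0  1  2  3  0  1  2  3  0  1  2  3  0  1  2  3  0  1  2  3
P-positions are exactly the n with G(n) = 0.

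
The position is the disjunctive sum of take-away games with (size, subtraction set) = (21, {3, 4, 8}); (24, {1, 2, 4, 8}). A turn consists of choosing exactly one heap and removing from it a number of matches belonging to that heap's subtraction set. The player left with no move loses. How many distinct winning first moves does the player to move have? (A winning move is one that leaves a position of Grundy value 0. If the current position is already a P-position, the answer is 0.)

1

Heap A, S = {3, 4, 8}:
n :  0  1  2  3  4  5  6  7  8  9 10 11 12 13 14 15 16 17 18 19 20 21
G :  0  0  0  1  1  1  2  0  2  3  1  3  0  0  0  1  1  1  2  0  2  3
G_A(21) = 3.
Heap B, S = {1, 2, 4, 8}:
n :  0  1  2  3  4  5  6  7  8  9 10 11 12 13 14 15 16 17 18 19 20 21 22 23 24
G :  0  1  2  0  1  2  0  1  2  0  1  2  0  1  2  0  1  2  0  1  2  0  1  2  0
G_B(24) = 0.
Combined Grundy value = 3 ⊕ 0 = 3.
A winning move leaves total XOR = 0, i.e. changes one component's Grundy value g to g ⊕ X where X is the current total.
Heap A: need g' = 3⊕3 = 0. Options: 21−3→G=2, 21−4→G=1, 21−8→G=0. Hits: 1.
Heap B: need g' = 0⊕3 = 3. Options: 24−1→G=2, 24−2→G=1, 24−4→G=2, 24−8→G=1. Hits: 0.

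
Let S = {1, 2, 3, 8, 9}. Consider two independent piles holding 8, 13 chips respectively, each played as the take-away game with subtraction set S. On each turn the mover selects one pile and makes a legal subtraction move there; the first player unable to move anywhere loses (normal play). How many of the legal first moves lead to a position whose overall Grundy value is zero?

1

All piles use S = {1, 2, 3, 8, 9}:
n :  0  1  2  3  4  5  6  7  8  9 10 11 12 13
G :  0  1  2  3  0  1  2  3  4  5  0  1  2  3
Pile A: G(8) = 4.
Pile B: G(13) = 3.
Combined Grundy value = 4 ⊕ 3 = 7.
A winning move leaves total XOR = 0, i.e. changes one component's Grundy value g to g ⊕ X where X is the current total.
Pile A: need g' = 4⊕7 = 3. Options: 8−1→G=3, 8−2→G=2, 8−3→G=1, 8−8→G=0. Hits: 1.
Pile B: need g' = 3⊕7 = 4. Options: 13−1→G=2, 13−2→G=1, 13−3→G=0, 13−8→G=1, 13−9→G=0. Hits: 0.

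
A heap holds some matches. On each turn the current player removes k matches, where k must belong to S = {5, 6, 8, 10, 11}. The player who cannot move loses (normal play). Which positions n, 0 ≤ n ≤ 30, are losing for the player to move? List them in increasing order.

0, 1, 2, 3, 4, 16, 17, 18, 19, 20

G(0) = 0
G(1) = mex{} = 0
G(2) = mex{} = 0
G(3) = mex{} = 0
G(4) = mex{} = 0
G(5) = mex{0} = 1
G(6) = mex{0,0} = 1
G(7) = mex{0,0} = 1
G(8) = mex{0,0,0} = 1
G(9) = mex{0,0,0} = 1
G(10) = mex{1,0,0,0} = 2
G(11) = mex{1,1,0,0,0} = 2
G(12) = mex{1,1,0,0,0} = 2
G(13) = mex{1,1,1,0,0} = 2
G(14) = mex{1,1,1,0,0} = 2
G(15) = mex{2,1,1,1,0} = 3
G(16) = mex{2,2,1,1,1} = 0
G(17) = mex{2,2,1,1,1} = 0
G(18) = mex{2,2,2,1,1} = 0
G(19) = mex{2,2,2,1,1} = 0
G(20) = mex{3,2,2,2,1} = 0
G(21) = mex{0,3,2,2,2} = 1
G(22) = mex{0,0,2,2,2} = 1
G(23) = mex{0,0,3,2,2} = 1
G(24) = mex{0,0,0,2,2} = 1
G(25) = mex{0,0,0,3,2} = 1
G(26) = mex{1,0,0,0,3} = 2
G(27) = mex{1,1,0,0,0} = 2
G(28) = mex{1,1,0,0,0} = 2
G(29) = mex{1,1,1,0,0} = 2
G(30) = mex{1,1,1,0,0} = 2
P-positions are exactly the n with G(n) = 0.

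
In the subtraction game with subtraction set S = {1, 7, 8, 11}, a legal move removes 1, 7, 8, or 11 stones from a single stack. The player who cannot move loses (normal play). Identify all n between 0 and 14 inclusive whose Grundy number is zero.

n :  0  1  2  3  4  5  6  7  8  9 10 11 12 13 14
G :  0  1  0  1  0  1  0  1  2  3  2  3  2  3  2
P-positions are exactly the n with G(n) = 0.

0, 2, 4, 6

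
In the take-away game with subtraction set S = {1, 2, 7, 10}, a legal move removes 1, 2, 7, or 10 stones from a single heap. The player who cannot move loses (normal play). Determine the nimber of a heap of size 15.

G(0) = 0
G(1) = mex{0} = 1
G(2) = mex{1,0} = 2
G(3) = mex{2,1} = 0
G(4) = mex{0,2} = 1
G(5) = mex{1,0} = 2
G(6) = mex{2,1} = 0
G(7) = mex{0,2,0} = 1
G(8) = mex{1,0,1} = 2
G(9) = mex{2,1,2} = 0
G(10) = mex{0,2,0,0} = 1
G(11) = mex{1,0,1,1} = 2
G(12) = mex{2,1,2,2} = 0
G(13) = mex{0,2,0,0} = 1
G(14) = mex{1,0,1,1} = 2
G(15) = mex{2,1,2,2} = 0

0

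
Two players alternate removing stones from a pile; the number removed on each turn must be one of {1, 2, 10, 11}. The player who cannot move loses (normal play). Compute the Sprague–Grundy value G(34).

n :  0  1  2  3  4  5  6  7  8  9 10 11 12 13 14 15 16 17 18 19 20 21 22 23 24 25 26 27 28 29 30 31 32 33 34
G :  0  1  2  0  1  2  0  1  2  0  1  2  0  1  2  0  1  2  0  1  2  0  1  2  0  1  2  0  1  2  0  1  2  0  1

1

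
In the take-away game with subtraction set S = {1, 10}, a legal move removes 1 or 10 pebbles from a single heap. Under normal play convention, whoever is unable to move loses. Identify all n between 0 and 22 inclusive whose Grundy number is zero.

0, 2, 4, 6, 8, 11, 13, 15, 17, 19, 22

n :  0  1  2  3  4  5  6  7  8  9 10 11 12 13 14 15 16 17 18 19 20 21 22
G :  0  1  0  1  0  1  0  1  0  1  2  0  1  0  1  0  1  0  1  0  1  2  0
P-positions are exactly the n with G(n) = 0.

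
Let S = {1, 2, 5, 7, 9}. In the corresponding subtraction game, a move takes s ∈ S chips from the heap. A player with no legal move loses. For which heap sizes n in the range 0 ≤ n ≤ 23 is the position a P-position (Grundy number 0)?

G(0) = 0
G(1) = mex{0} = 1
G(2) = mex{1,0} = 2
G(3) = mex{2,1} = 0
G(4) = mex{0,2} = 1
G(5) = mex{1,0,0} = 2
G(6) = mex{2,1,1} = 0
G(7) = mex{0,2,2,0} = 1
G(8) = mex{1,0,0,1} = 2
G(9) = mex{2,1,1,2,0} = 3
G(10) = mex{3,2,2,0,1} = 4
G(11) = mex{4,3,0,1,2} = 5
G(12) = mex{5,4,1,2,0} = 3
G(13) = mex{3,5,2,0,1} = 4
G(14) = mex{4,3,3,1,2} = 0
G(15) = mex{0,4,4,2,0} = 1
G(16) = mex{1,0,5,3,1} = 2
G(17) = mex{2,1,3,4,2} = 0
G(18) = mex{0,2,4,5,3} = 1
G(19) = mex{1,0,0,3,4} = 2
G(20) = mex{2,1,1,4,5} = 0
G(21) = mex{0,2,2,0,3} = 1
G(22) = mex{1,0,0,1,4} = 2
G(23) = mex{2,1,1,2,0} = 3
P-positions are exactly the n with G(n) = 0.

0, 3, 6, 14, 17, 20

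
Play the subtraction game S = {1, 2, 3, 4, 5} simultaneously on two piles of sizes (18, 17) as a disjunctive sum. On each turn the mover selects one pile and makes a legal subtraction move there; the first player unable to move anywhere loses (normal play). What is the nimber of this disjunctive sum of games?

5

All piles use S = {1, 2, 3, 4, 5}:
n :  0  1  2  3  4  5  6  7  8  9 10 11 12 13 14 15 16 17 18
G :  0  1  2  3  4  5  0  1  2  3  4  5  0  1  2  3  4  5  0
Pile A: G(18) = 0.
Pile B: G(17) = 5.
Combined Grundy value = 0 ⊕ 5 = 5.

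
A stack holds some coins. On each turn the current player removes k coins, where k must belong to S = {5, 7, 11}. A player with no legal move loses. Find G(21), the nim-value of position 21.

G(0) = 0
G(1) = mex{} = 0
G(2) = mex{} = 0
G(3) = mex{} = 0
G(4) = mex{} = 0
G(5) = mex{0} = 1
G(6) = mex{0} = 1
G(7) = mex{0,0} = 1
G(8) = mex{0,0} = 1
G(9) = mex{0,0} = 1
G(10) = mex{1,0} = 2
G(11) = mex{1,0,0} = 2
G(12) = mex{1,1,0} = 2
G(13) = mex{1,1,0} = 2
G(14) = mex{1,1,0} = 2
G(15) = mex{2,1,0} = 3
G(16) = mex{2,1,1} = 0
G(17) = mex{2,2,1} = 0
G(18) = mex{2,2,1} = 0
G(19) = mex{2,2,1} = 0
G(20) = mex{3,2,1} = 0
G(21) = mex{0,2,2} = 1

1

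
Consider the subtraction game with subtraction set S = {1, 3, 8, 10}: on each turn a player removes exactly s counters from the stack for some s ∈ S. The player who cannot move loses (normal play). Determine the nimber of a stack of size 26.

0

G(0) = 0
G(1) = mex{0} = 1
G(2) = mex{1} = 0
G(3) = mex{0,0} = 1
G(4) = mex{1,1} = 0
G(5) = mex{0,0} = 1
G(6) = mex{1,1} = 0
G(7) = mex{0,0} = 1
G(8) = mex{1,1,0} = 2
G(9) = mex{2,0,1} = 3
G(10) = mex{3,1,0,0} = 2
G(11) = mex{2,2,1,1} = 0
G(12) = mex{0,3,0,0} = 1
G(13) = mex{1,2,1,1} = 0
G(14) = mex{0,0,0,0} = 1
G(15) = mex{1,1,1,1} = 0
G(16) = mex{0,0,2,0} = 1
G(17) = mex{1,1,3,1} = 0
G(18) = mex{0,0,2,2} = 1
G(19) = mex{1,1,0,3} = 2
G(20) = mex{2,0,1,2} = 3
G(21) = mex{3,1,0,0} = 2
G(22) = mex{2,2,1,1} = 0
G(23) = mex{0,3,0,0} = 1
G(24) = mex{1,2,1,1} = 0
G(25) = mex{0,0,0,0} = 1
G(26) = mex{1,1,1,1} = 0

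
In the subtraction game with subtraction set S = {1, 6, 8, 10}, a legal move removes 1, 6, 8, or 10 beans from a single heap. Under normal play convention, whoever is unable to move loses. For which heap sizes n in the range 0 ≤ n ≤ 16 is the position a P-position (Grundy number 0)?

0, 2, 4, 7, 9, 11, 16

G(0) = 0
G(1) = mex{0} = 1
G(2) = mex{1} = 0
G(3) = mex{0} = 1
G(4) = mex{1} = 0
G(5) = mex{0} = 1
G(6) = mex{1,0} = 2
G(7) = mex{2,1} = 0
G(8) = mex{0,0,0} = 1
G(9) = mex{1,1,1} = 0
G(10) = mex{0,0,0,0} = 1
G(11) = mex{1,1,1,1} = 0
G(12) = mex{0,2,0,0} = 1
G(13) = mex{1,0,1,1} = 2
G(14) = mex{2,1,2,0} = 3
G(15) = mex{3,0,0,1} = 2
G(16) = mex{2,1,1,2} = 0
P-positions are exactly the n with G(n) = 0.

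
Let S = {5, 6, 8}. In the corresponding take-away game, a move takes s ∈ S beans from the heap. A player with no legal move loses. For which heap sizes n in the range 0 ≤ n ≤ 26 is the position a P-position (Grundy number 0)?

0, 1, 2, 3, 4, 13, 14, 15, 16, 17, 26

G(0) = 0
G(1) = mex{} = 0
G(2) = mex{} = 0
G(3) = mex{} = 0
G(4) = mex{} = 0
G(5) = mex{0} = 1
G(6) = mex{0,0} = 1
G(7) = mex{0,0} = 1
G(8) = mex{0,0,0} = 1
G(9) = mex{0,0,0} = 1
G(10) = mex{1,0,0} = 2
G(11) = mex{1,1,0} = 2
G(12) = mex{1,1,0} = 2
G(13) = mex{1,1,1} = 0
G(14) = mex{1,1,1} = 0
G(15) = mex{2,1,1} = 0
G(16) = mex{2,2,1} = 0
G(17) = mex{2,2,1} = 0
G(18) = mex{0,2,2} = 1
G(19) = mex{0,0,2} = 1
G(20) = mex{0,0,2} = 1
G(21) = mex{0,0,0} = 1
G(22) = mex{0,0,0} = 1
G(23) = mex{1,0,0} = 2
G(24) = mex{1,1,0} = 2
G(25) = mex{1,1,0} = 2
G(26) = mex{1,1,1} = 0
P-positions are exactly the n with G(n) = 0.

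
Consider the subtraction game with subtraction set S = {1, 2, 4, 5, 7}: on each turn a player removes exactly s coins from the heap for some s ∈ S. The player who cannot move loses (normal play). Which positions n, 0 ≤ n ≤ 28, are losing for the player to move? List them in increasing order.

n :  0  1  2  3  4  5  6  7  8  9 10 11 12 13 14 15 16 17 18 19 20 21 22 23 24 25 26 27 28
G :  0  1  2  0  1  2  0  1  2  0  1  2  0  1  2  0  1  2  0  1  2  0  1  2  0  1  2  0  1
P-positions are exactly the n with G(n) = 0.

0, 3, 6, 9, 12, 15, 18, 21, 24, 27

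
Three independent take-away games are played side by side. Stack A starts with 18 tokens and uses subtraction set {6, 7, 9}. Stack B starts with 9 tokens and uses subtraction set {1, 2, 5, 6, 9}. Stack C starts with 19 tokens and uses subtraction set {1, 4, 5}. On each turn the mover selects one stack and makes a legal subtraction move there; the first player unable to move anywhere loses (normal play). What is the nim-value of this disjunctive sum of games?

Stack A, S = {6, 7, 9}:
n :  0  1  2  3  4  5  6  7  8  9 10 11 12 13 14 15 16 17 18
G :  0  0  0  0  0  0  1  1  1  1  1  1  2  2  2  0  0  0  0
G_A(18) = 0.
Stack B, S = {1, 2, 5, 6, 9}:
n : 0 1 2 3 4 5 6 7 8 9
G : 0 1 2 0 1 2 3 0 1 2
G_B(9) = 2.
Stack C, S = {1, 4, 5}:
n :  0  1  2  3  4  5  6  7  8  9 10 11 12 13 14 15 16 17 18 19
G :  0  1  0  1  2  3  2  3  0  1  0  1  2  3  2  3  0  1  0  1
G_C(19) = 1.
Combined Grundy value = 0 ⊕ 2 ⊕ 1 = 3.

3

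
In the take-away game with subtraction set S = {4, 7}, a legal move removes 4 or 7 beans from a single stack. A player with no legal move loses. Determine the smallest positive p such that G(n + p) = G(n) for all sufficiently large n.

11

n :  0  1  2  3  4  5  6  7  8  9 10 11 12 13 14 15 16 17 18 19 20 21 22 23
G :  0  0  0  0  1  1  1  1  2  2  2  0  0  0  0  1  1  1  1  2  2  2  0  0
G(n+11) = G(n) holds for n = 0,…,6 (a full window of length max(S) = 7), so the sequence is purely periodic with period 11.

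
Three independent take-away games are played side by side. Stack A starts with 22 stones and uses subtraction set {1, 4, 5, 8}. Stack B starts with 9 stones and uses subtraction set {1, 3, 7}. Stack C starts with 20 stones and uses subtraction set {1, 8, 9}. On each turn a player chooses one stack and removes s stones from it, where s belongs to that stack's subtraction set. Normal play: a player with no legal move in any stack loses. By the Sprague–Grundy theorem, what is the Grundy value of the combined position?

3

Stack A, S = {1, 4, 5, 8}:
n :  0  1  2  3  4  5  6  7  8  9 10 11 12 13 14 15 16 17 18 19 20 21 22
G :  0  1  0  1  2  3  2  3  4  0  1  0  1  2  3  2  3  4  0  1  0  1  2
G_A(22) = 2.
Stack B, S = {1, 3, 7}:
n : 0 1 2 3 4 5 6 7 8 9
G : 0 1 0 1 0 1 0 1 0 1
G_B(9) = 1.
Stack C, S = {1, 8, 9}:
n :  0  1  2  3  4  5  6  7  8  9 10 11 12 13 14 15 16 17 18 19 20
G :  0  1  0  1  0  1  0  1  2  3  2  3  2  3  2  3  0  1  0  1  0
G_C(20) = 0.
Combined Grundy value = 2 ⊕ 1 ⊕ 0 = 3.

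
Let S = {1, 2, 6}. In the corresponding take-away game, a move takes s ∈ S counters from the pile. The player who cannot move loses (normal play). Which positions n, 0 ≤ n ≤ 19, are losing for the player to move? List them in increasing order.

0, 3, 7, 10, 14, 17

n :  0  1  2  3  4  5  6  7  8  9 10 11 12 13 14 15 16 17 18 19
G :  0  1  2  0  1  2  3  0  1  2  0  1  2  3  0  1  2  0  1  2
P-positions are exactly the n with G(n) = 0.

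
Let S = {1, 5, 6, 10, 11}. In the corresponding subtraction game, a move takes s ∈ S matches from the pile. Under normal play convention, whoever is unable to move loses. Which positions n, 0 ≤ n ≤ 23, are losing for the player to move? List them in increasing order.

G(0) = 0
G(1) = mex{0} = 1
G(2) = mex{1} = 0
G(3) = mex{0} = 1
G(4) = mex{1} = 0
G(5) = mex{0,0} = 1
G(6) = mex{1,1,0} = 2
G(7) = mex{2,0,1} = 3
G(8) = mex{3,1,0} = 2
G(9) = mex{2,0,1} = 3
G(10) = mex{3,1,0,0} = 2
G(11) = mex{2,2,1,1,0} = 3
G(12) = mex{3,3,2,0,1} = 4
G(13) = mex{4,2,3,1,0} = 5
G(14) = mex{5,3,2,0,1} = 4
G(15) = mex{4,2,3,1,0} = 5
G(16) = mex{5,3,2,2,1} = 0
G(17) = mex{0,4,3,3,2} = 1
G(18) = mex{1,5,4,2,3} = 0
G(19) = mex{0,4,5,3,2} = 1
G(20) = mex{1,5,4,2,3} = 0
G(21) = mex{0,0,5,3,2} = 1
G(22) = mex{1,1,0,4,3} = 2
G(23) = mex{2,0,1,5,4} = 3
P-positions are exactly the n with G(n) = 0.

0, 2, 4, 16, 18, 20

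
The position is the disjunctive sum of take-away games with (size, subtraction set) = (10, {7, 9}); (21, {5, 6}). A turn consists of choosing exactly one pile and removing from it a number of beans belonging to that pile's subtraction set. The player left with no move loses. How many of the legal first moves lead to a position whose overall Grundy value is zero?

1

Pile A, S = {7, 9}:
G(0) = 0
G(1) = mex{} = 0
G(2) = mex{} = 0
G(3) = mex{} = 0
G(4) = mex{} = 0
G(5) = mex{} = 0
G(6) = mex{} = 0
G(7) = mex{0} = 1
G(8) = mex{0} = 1
G(9) = mex{0,0} = 1
G(10) = mex{0,0} = 1
G_A(10) = 1.
Pile B, S = {5, 6}:
G(0) = 0
G(1) = mex{} = 0
G(2) = mex{} = 0
G(3) = mex{} = 0
G(4) = mex{} = 0
G(5) = mex{0} = 1
G(6) = mex{0,0} = 1
G(7) = mex{0,0} = 1
G(8) = mex{0,0} = 1
G(9) = mex{0,0} = 1
G(10) = mex{1,0} = 2
G(11) = mex{1,1} = 0
G(12) = mex{1,1} = 0
G(13) = mex{1,1} = 0
G(14) = mex{1,1} = 0
G(15) = mex{2,1} = 0
G(16) = mex{0,2} = 1
G(17) = mex{0,0} = 1
G(18) = mex{0,0} = 1
G(19) = mex{0,0} = 1
G(20) = mex{0,0} = 1
G(21) = mex{1,0} = 2
G_B(21) = 2.
Combined Grundy value = 1 ⊕ 2 = 3.
A winning move leaves total XOR = 0, i.e. changes one component's Grundy value g to g ⊕ X where X is the current total.
Pile A: need g' = 1⊕3 = 2. Options: 10−7→G=0, 10−9→G=0. Hits: 0.
Pile B: need g' = 2⊕3 = 1. Options: 21−5→G=1, 21−6→G=0. Hits: 1.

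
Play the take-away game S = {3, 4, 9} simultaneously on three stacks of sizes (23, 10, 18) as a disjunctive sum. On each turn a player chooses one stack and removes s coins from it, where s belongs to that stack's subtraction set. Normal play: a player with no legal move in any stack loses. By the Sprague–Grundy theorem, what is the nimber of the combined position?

All stacks use S = {3, 4, 9}:
n :  0  1  2  3  4  5  6  7  8  9 10 11 12 13 14 15 16 17 18 19 20 21 22 23
G :  0  0  0  1  1  1  2  0  0  3  1  1  2  0  0  0  1  1  1  2  0  0  3  1
Stack A: G(23) = 1.
Stack B: G(10) = 1.
Stack C: G(18) = 1.
Combined Grundy value = 1 ⊕ 1 ⊕ 1 = 1.

1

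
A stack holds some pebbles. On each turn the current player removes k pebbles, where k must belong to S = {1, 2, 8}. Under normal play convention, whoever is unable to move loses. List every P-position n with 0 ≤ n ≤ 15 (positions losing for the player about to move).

G(0) = 0
G(1) = mex{0} = 1
G(2) = mex{1,0} = 2
G(3) = mex{2,1} = 0
G(4) = mex{0,2} = 1
G(5) = mex{1,0} = 2
G(6) = mex{2,1} = 0
G(7) = mex{0,2} = 1
G(8) = mex{1,0,0} = 2
G(9) = mex{2,1,1} = 0
G(10) = mex{0,2,2} = 1
G(11) = mex{1,0,0} = 2
G(12) = mex{2,1,1} = 0
G(13) = mex{0,2,2} = 1
G(14) = mex{1,0,0} = 2
G(15) = mex{2,1,1} = 0
P-positions are exactly the n with G(n) = 0.

0, 3, 6, 9, 12, 15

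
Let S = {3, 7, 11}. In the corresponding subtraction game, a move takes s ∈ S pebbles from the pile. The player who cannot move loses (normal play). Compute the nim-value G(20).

0

G(0) = 0
G(1) = mex{} = 0
G(2) = mex{} = 0
G(3) = mex{0} = 1
G(4) = mex{0} = 1
G(5) = mex{0} = 1
G(6) = mex{1} = 0
G(7) = mex{1,0} = 2
G(8) = mex{1,0} = 2
G(9) = mex{0,0} = 1
G(10) = mex{2,1} = 0
G(11) = mex{2,1,0} = 3
G(12) = mex{1,1,0} = 2
G(13) = mex{0,0,0} = 1
G(14) = mex{3,2,1} = 0
G(15) = mex{2,2,1} = 0
G(16) = mex{1,1,1} = 0
G(17) = mex{0,0,0} = 1
G(18) = mex{0,3,2} = 1
G(19) = mex{0,2,2} = 1
G(20) = mex{1,1,1} = 0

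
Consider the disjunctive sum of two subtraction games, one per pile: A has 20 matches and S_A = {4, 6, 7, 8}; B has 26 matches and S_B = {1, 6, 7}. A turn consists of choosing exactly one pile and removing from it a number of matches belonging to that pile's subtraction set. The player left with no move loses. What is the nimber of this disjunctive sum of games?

2

Pile A, S = {4, 6, 7, 8}:
G(0) = 0
G(1) = mex{} = 0
G(2) = mex{} = 0
G(3) = mex{} = 0
G(4) = mex{0} = 1
G(5) = mex{0} = 1
G(6) = mex{0,0} = 1
G(7) = mex{0,0,0} = 1
G(8) = mex{1,0,0,0} = 2
G(9) = mex{1,0,0,0} = 2
G(10) = mex{1,1,0,0} = 2
G(11) = mex{1,1,1,0} = 2
G(12) = mex{2,1,1,1} = 0
G(13) = mex{2,1,1,1} = 0
G(14) = mex{2,2,1,1} = 0
G(15) = mex{2,2,2,1} = 0
G(16) = mex{0,2,2,2} = 1
G(17) = mex{0,2,2,2} = 1
G(18) = mex{0,0,2,2} = 1
G(19) = mex{0,0,0,2} = 1
G(20) = mex{1,0,0,0} = 2
G_A(20) = 2.
Pile B, S = {1, 6, 7}:
G(0) = 0
G(1) = mex{0} = 1
G(2) = mex{1} = 0
G(3) = mex{0} = 1
G(4) = mex{1} = 0
G(5) = mex{0} = 1
G(6) = mex{1,0} = 2
G(7) = mex{2,1,0} = 3
G(8) = mex{3,0,1} = 2
G(9) = mex{2,1,0} = 3
G(10) = mex{3,0,1} = 2
G(11) = mex{2,1,0} = 3
G(12) = mex{3,2,1} = 0
G(13) = mex{0,3,2} = 1
G(14) = mex{1,2,3} = 0
G(15) = mex{0,3,2} = 1
G(16) = mex{1,2,3} = 0
G(17) = mex{0,3,2} = 1
G(18) = mex{1,0,3} = 2
G(19) = mex{2,1,0} = 3
G(20) = mex{3,0,1} = 2
G(21) = mex{2,1,0} = 3
G(22) = mex{3,0,1} = 2
G(23) = mex{2,1,0} = 3
G(24) = mex{3,2,1} = 0
G(25) = mex{0,3,2} = 1
G(26) = mex{1,2,3} = 0
G_B(26) = 0.
Combined Grundy value = 2 ⊕ 0 = 2.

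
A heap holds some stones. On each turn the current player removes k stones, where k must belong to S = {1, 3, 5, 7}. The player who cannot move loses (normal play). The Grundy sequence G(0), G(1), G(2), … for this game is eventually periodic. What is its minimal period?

n :  0  1  2  3  4  5  6  7  8  9 10 11 12 13 14
G :  0  1  0  1  0  1  0  1  0  1  0  1  0  1  0
G(n+2) = G(n) holds for n = 0,…,6 (a full window of length max(S) = 7), so the sequence is purely periodic with period 2.

2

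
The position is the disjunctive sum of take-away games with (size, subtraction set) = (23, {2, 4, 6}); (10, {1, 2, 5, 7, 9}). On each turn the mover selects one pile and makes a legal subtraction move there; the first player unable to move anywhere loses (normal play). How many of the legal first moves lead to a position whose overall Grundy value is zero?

1

Pile A, S = {2, 4, 6}:
G(0) = 0
G(1) = mex{} = 0
G(2) = mex{0} = 1
G(3) = mex{0} = 1
G(4) = mex{1,0} = 2
G(5) = mex{1,0} = 2
G(6) = mex{2,1,0} = 3
G(7) = mex{2,1,0} = 3
G(8) = mex{3,2,1} = 0
G(9) = mex{3,2,1} = 0
G(10) = mex{0,3,2} = 1
G(11) = mex{0,3,2} = 1
G(12) = mex{1,0,3} = 2
G(13) = mex{1,0,3} = 2
G(14) = mex{2,1,0} = 3
G(15) = mex{2,1,0} = 3
G(16) = mex{3,2,1} = 0
G(17) = mex{3,2,1} = 0
G(18) = mex{0,3,2} = 1
G(19) = mex{0,3,2} = 1
G(20) = mex{1,0,3} = 2
G(21) = mex{1,0,3} = 2
G(22) = mex{2,1,0} = 3
G(23) = mex{2,1,0} = 3
G_A(23) = 3.
Pile B, S = {1, 2, 5, 7, 9}:
n :  0  1  2  3  4  5  6  7  8  9 10
G :  0  1  2  0  1  2  0  1  2  3  4
G_B(10) = 4.
Combined Grundy value = 3 ⊕ 4 = 7.
A winning move leaves total XOR = 0, i.e. changes one component's Grundy value g to g ⊕ X where X is the current total.
Pile A: need g' = 3⊕7 = 4. Options: 23−2→G=2, 23−4→G=1, 23−6→G=0. Hits: 0.
Pile B: need g' = 4⊕7 = 3. Options: 10−1→G=3, 10−2→G=2, 10−5→G=2, 10−7→G=0, 10−9→G=1. Hits: 1.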